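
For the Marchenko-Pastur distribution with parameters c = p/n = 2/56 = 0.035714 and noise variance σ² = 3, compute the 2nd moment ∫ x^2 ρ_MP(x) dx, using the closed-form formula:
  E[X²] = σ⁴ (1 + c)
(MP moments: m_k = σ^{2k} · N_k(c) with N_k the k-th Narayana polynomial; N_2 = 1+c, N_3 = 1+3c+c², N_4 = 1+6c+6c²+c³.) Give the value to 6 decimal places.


E[X²] = σ⁴ (1 + c) (second MP moment). With σ² = 3 (so σ⁴ = 9) and c = 2/56 = 0.035714: E[X²] = 9 · (1 + 0.035714) = 9 · 1.035714.

So E[X^2] = 9.321429.


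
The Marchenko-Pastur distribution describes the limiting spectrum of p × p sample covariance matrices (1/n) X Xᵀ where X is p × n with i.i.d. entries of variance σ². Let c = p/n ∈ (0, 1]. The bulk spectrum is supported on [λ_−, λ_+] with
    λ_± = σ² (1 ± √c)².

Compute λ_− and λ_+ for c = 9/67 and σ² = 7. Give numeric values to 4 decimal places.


c = 9/67 = 0.134328; √c = 0.366508.
λ_− = σ² (1 − √c)² = 7 · (1 − 0.366508)² = 7 · (0.633492)² = 2.809182.
λ_+ = σ² (1 + √c)² = 7 · (1 + 0.366508)² = 7 · (1.366508)² = 13.071415.

Rounded to 4 decimal places: λ_− ≈ 2.8092, λ_+ ≈ 13.0714.


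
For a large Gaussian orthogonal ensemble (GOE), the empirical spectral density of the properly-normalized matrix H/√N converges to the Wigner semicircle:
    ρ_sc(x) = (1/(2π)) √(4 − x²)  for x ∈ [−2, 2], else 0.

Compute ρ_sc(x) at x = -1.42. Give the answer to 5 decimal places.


ρ_sc(x) = (1/(2π)) √(4 − x²). With x = -1.42:
  4 − x² = 4 − (-1.42)² = 4 − 2.016400 = 1.983600.
  √(4 − x²) = 1.408403.
  1/(2π) = 0.159155.
  ρ_sc(-1.42) = 0.159155 · 1.408403 = 0.224154.

Rounded to 5 decimal places: ρ_sc(-1.42) ≈ 0.22415.


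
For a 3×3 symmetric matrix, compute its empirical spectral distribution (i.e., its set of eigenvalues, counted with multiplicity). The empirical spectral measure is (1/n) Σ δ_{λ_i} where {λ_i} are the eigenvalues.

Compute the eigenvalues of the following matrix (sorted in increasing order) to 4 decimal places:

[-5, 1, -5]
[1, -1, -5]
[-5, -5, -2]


Since M is real symmetric, all three eigenvalues are real; they are the roots of det(λI − M) = λ³ − (tr M) λ² + s λ − det M, where s is the sum of the principal 2×2 minors.
tr M = -5 + (-1) + (-2) = -8.
s = ((-5)·(-1) − 1²) + ((-5)·(-2) − (-5)²) + ((-1)·(-2) − (-5)²) = 4 + (-15) + (-23) = -34.
det M (expand along row 1) = (-5)·(-23) − 1·(-27) + (-5)·(-10) = 192.
Characteristic polynomial: λ³ + 8λ² − 34λ − 192 = 0.
Substitute λ = y + (tr M)/3 = y − 2.666667 to remove the quadratic term: y³ + p·y + q = 0 with p = s − (tr M)²/3 = -55.333333 and q = −2(tr M)³/27 + (tr M)·s/3 − det M = -63.407407.
Three real roots ⇒ use the trigonometric (Viète) form: r = 2√(−p/3) = 8.589399, φ = arccos(3q/(p·r)) = arccos(0.400232) = 1.159027 rad.
y_k = r·cos(φ/3 − 2πk/3) for k = 0, 1, 2 gives y = 7.956305, -1.175253, -6.781051.
λ_k = y_k − 2.666667 gives λ = 5.2896, -3.8419, -9.4477 (check: the sum is -8.0000 = tr M).

Eigenvalues sorted in increasing order: [-9.4477, -3.8419, 5.2896].


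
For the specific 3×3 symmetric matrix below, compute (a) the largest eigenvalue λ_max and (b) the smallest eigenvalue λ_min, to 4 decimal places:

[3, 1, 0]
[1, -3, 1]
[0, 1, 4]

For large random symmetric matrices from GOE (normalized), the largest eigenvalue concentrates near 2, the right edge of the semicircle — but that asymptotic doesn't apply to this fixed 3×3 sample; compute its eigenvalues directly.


Since M is real symmetric, all three eigenvalues are real; they are the roots of det(λI − M) = λ³ − (tr M) λ² + s λ − det M, where s is the sum of the principal 2×2 minors.
tr M = 3 + (-3) + 4 = 4.
s = (3·(-3) − 1²) + (3·4 − 0²) + ((-3)·4 − 1²) = -10 + 12 + (-13) = -11.
det M (expand along row 1) = 3·(-13) − 1·4 + 0·1 = -43.
Characteristic polynomial: λ³ − 4λ² − 11λ + 43 = 0.
Substitute λ = y + (tr M)/3 = y + 1.333333 to remove the quadratic term: y³ + p·y + q = 0 with p = s − (tr M)²/3 = -16.333333 and q = −2(tr M)³/27 + (tr M)·s/3 − det M = 23.592593.
Three real roots ⇒ use the trigonometric (Viète) form: r = 2√(−p/3) = 4.666667, φ = arccos(3q/(p·r)) = arccos(-0.928571) = 2.761341 rad.
y_k = r·cos(φ/3 − 2πk/3) for k = 0, 1, 2 gives y = 2.825500, 1.803730, -4.629230.
λ_k = y_k + 1.333333 gives λ = 4.1588, 3.1371, -3.2959 (check: the sum is 4.0000 = tr M).

Hence λ_max = 4.1588 and λ_min = -3.2959.


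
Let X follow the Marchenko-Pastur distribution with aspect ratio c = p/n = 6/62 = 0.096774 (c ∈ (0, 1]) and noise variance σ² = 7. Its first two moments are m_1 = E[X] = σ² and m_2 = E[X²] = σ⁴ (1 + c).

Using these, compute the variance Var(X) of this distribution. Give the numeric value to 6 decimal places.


m_1 = E[X] = σ² = 7, so m_1² = 49.
m_2 = E[X²] = σ⁴ (1 + c) = 49 · (1 + 0.096774) = 49 · 1.096774 = 53.741935.
(Note m_2 − m_1² simplifies to c · σ⁴ = 0.096774 · 49.)

Var(X) = m_2 − m_1² = 53.741935 − 49 = 4.741935.


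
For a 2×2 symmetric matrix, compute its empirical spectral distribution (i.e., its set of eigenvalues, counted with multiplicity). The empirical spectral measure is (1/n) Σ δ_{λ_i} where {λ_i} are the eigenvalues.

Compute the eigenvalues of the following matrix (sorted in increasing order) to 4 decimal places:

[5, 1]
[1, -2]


Since M is real symmetric, both eigenvalues are real; they are the roots of det(λI − M) = λ² − (tr M) λ + det M.
tr M = 5 + (-2) = 3.
det M = 5·(-2) − 1² = -10 − 1 = -11.
Characteristic polynomial: λ² − 3λ − 11 = 0.
Discriminant Δ = (tr M)² − 4·det M = 9 − (-44) = 53; √Δ = 7.280110.
λ = (tr M ± √Δ)/2 = (3 ± 7.280110)/2, giving (tr M − √Δ)/2 = -2.1401 and (tr M + √Δ)/2 = 5.1401.

Eigenvalues sorted in increasing order: [-2.1401, 5.1401].


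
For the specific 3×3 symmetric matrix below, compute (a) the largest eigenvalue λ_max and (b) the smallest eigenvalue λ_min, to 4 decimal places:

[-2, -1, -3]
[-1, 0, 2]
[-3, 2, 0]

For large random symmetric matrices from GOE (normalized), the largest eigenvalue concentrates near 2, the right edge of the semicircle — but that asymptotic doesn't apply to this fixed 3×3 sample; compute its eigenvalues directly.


Since M is real symmetric, all three eigenvalues are real; they are the roots of det(λI − M) = λ³ − (tr M) λ² + s λ − det M, where s is the sum of the principal 2×2 minors.
tr M = -2 + 0 + 0 = -2.
s = ((-2)·0 − (-1)²) + ((-2)·0 − (-3)²) + (0·0 − 2²) = -1 + (-9) + (-4) = -14.
det M (expand along row 1) = (-2)·(-4) − (-1)·6 + (-3)·(-2) = 20.
Characteristic polynomial: λ³ + 2λ² − 14λ − 20 = 0.
Substitute λ = y + (tr M)/3 = y − 0.666667 to remove the quadratic term: y³ + p·y + q = 0 with p = s − (tr M)²/3 = -15.333333 and q = −2(tr M)³/27 + (tr M)·s/3 − det M = -10.074074.
Three real roots ⇒ use the trigonometric (Viète) form: r = 2√(−p/3) = 4.521553, φ = arccos(3q/(p·r)) = arccos(0.435915) = 1.119741 rad.
y_k = r·cos(φ/3 − 2πk/3) for k = 0, 1, 2 gives y = 4.210236, -0.677265, -3.532972.
λ_k = y_k − 0.666667 gives λ = 3.5436, -1.3439, -4.1996 (check: the sum is -2.0000 = tr M).

Hence λ_max = 3.5436 and λ_min = -4.1996.


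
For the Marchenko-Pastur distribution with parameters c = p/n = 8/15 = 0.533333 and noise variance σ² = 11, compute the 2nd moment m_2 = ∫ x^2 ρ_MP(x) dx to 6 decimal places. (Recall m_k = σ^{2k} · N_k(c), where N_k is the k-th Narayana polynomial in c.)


E[X²] = σ⁴ (1 + c) (second MP moment). With σ² = 11 (so σ⁴ = 121) and c = 8/15 = 0.533333: E[X²] = 121 · (1 + 0.533333) = 121 · 1.533333.

So E[X^2] = 185.533333.


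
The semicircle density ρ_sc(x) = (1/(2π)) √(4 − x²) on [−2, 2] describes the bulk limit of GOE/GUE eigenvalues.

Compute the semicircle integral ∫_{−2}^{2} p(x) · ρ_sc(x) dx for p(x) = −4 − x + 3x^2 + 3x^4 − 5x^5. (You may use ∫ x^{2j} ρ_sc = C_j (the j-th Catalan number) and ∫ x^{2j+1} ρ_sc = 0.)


Write p(x) = Σ a_i x^i, split into monomials and integrate each against ρ_sc separately.
Using ∫ x^{2j} ρ_sc = C_j = (1/(j+1)) C(2j, j) (Catalan numbers) and ∫ x^{2j+1} ρ_sc = 0 (odd monomials vanish by symmetry):
  i = 0 (even): a_0 · C_{0} = -4 · 1 = -4
  i = 1 (odd): ∫ x^1 ρ_sc = 0 (vanishes)
  i = 2 (even): a_2 · C_{1} = 3 · 1 = 3
  i = 4 (even): a_4 · C_{2} = 3 · 2 = 6
  i = 5 (odd): ∫ x^5 ρ_sc = 0 (vanishes)

Summing the contributions: ∫_{−2}^{2} p(x) ρ_sc(x) dx = (-4) + 3 + 6 = 5.


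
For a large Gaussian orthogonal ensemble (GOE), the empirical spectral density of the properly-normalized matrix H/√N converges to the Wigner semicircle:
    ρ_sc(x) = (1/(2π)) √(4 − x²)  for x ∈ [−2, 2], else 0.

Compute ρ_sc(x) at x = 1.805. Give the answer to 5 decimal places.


ρ_sc(x) = (1/(2π)) √(4 − x²). With x = 1.805:
  4 − x² = 4 − (1.805)² = 4 − 3.258025 = 0.741975.
  √(4 − x²) = 0.861380.
  1/(2π) = 0.159155.
  ρ_sc(1.805) = 0.159155 · 0.861380 = 0.137093.

Rounded to 5 decimal places: ρ_sc(1.805) ≈ 0.13709.


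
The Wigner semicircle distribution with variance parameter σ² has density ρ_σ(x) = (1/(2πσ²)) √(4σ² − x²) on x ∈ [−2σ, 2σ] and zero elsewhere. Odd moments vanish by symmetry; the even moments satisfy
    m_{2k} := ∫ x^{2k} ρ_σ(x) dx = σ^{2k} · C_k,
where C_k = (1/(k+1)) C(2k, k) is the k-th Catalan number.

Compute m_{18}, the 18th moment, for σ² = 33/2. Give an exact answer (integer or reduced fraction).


By the scaled semicircle moment identity, m_{2k} = σ^{2k} · C_k with k = 9.
C_9 = (1/(k+1)) · C(2k, k) = (1/10) · C(18, 9) = (1/10) · 48620 = 4862.
σ^{2k} = (σ²)^k = (33/2)^9 = 46411484401953/512.

Therefore m_{18} = σ^{18} · C_9 = (46411484401953/512) · 4862 = 112826318581147743/256.


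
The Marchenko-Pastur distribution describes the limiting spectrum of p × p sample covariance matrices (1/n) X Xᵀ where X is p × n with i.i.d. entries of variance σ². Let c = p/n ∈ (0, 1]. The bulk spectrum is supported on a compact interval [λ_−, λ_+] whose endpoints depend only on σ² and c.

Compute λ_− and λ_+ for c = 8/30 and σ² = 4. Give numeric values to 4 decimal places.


c = 8/30 = 0.266667; √c = 0.516398.
λ_− = σ² (1 − √c)² = 4 · (1 − 0.516398)² = 4 · (0.483602)² = 0.935484.
λ_+ = σ² (1 + √c)² = 4 · (1 + 0.516398)² = 4 · (1.516398)² = 9.197849.

Rounded to 4 decimal places: λ_− ≈ 0.9355, λ_+ ≈ 9.1978.


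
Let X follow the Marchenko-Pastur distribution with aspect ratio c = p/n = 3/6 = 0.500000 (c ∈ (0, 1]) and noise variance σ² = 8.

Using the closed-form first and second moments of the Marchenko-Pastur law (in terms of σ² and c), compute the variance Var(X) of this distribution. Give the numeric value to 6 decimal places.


Recall the MP moments m_1 = E[X] = σ² and m_2 = E[X²] = σ⁴ (1 + c).
m_1 = E[X] = σ² = 8, so m_1² = 64.
m_2 = E[X²] = σ⁴ (1 + c) = 64 · (1 + 0.500000) = 64 · 1.500000 = 96.000000.
(Note m_2 − m_1² simplifies to c · σ⁴ = 0.500000 · 64.)

Var(X) = m_2 − m_1² = 96.000000 − 64 = 32.000000.


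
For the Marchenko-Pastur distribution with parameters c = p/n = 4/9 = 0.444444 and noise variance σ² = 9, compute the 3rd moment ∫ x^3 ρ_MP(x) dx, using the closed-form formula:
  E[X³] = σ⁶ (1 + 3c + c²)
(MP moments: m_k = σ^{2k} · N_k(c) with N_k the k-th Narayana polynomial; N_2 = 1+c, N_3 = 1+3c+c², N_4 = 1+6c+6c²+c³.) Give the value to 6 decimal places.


E[X³] = σ⁶ (1 + 3c + c²) (third MP moment). With σ² = 9 (so σ⁶ = 729) and c = 4/9 = 0.444444: E[X³] = 729 · (1 + 3·0.444444 + (0.444444)²) = 729 · 2.530864.

So E[X^3] = 1845.000000.


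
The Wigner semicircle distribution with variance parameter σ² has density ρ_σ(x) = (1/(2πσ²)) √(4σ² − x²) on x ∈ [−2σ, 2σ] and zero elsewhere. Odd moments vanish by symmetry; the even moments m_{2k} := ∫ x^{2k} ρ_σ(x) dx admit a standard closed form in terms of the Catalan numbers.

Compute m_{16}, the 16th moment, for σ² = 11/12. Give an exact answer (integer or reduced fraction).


By the scaled semicircle moment identity, m_{2k} = σ^{2k} · C_k with k = 8.
C_8 = (1/(k+1)) · C(2k, k) = (1/9) · C(16, 8) = (1/9) · 12870 = 1430.
σ^{2k} = (σ²)^k = (11/12)^8 = 214358881/429981696.

Therefore m_{16} = σ^{16} · C_8 = (214358881/429981696) · 1430 = 153266599915/214990848.


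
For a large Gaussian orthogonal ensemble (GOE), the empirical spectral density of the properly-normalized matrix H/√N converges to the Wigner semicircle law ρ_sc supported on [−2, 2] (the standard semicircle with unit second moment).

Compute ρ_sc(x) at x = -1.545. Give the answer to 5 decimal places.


ρ_sc(x) = (1/(2π)) √(4 − x²). With x = -1.545:
  4 − x² = 4 − (-1.545)² = 4 − 2.387025 = 1.612975.
  √(4 − x²) = 1.270030.
  1/(2π) = 0.159155.
  ρ_sc(-1.545) = 0.159155 · 1.270030 = 0.202131.

Rounded to 5 decimal places: ρ_sc(-1.545) ≈ 0.20213.


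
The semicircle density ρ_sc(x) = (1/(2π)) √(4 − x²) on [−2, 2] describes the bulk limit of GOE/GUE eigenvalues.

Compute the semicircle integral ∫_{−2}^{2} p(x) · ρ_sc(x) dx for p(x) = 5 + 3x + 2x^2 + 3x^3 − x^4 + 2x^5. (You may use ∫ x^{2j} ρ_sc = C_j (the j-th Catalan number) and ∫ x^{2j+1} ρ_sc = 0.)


Write p(x) = Σ a_i x^i, split into monomials and integrate each against ρ_sc separately.
Using ∫ x^{2j} ρ_sc = C_j = (1/(j+1)) C(2j, j) (Catalan numbers) and ∫ x^{2j+1} ρ_sc = 0 (odd monomials vanish by symmetry):
  i = 0 (even): a_0 · C_{0} = 5 · 1 = 5
  i = 1 (odd): ∫ x^1 ρ_sc = 0 (vanishes)
  i = 2 (even): a_2 · C_{1} = 2 · 1 = 2
  i = 3 (odd): ∫ x^3 ρ_sc = 0 (vanishes)
  i = 4 (even): a_4 · C_{2} = -1 · 2 = -2
  i = 5 (odd): ∫ x^5 ρ_sc = 0 (vanishes)

Summing the contributions: ∫_{−2}^{2} p(x) ρ_sc(x) dx = 5 + 2 + (-2) = 5.


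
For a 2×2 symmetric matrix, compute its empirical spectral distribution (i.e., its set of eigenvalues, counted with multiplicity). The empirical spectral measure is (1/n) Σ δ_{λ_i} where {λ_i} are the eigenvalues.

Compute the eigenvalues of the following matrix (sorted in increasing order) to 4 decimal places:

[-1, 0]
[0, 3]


Since M is real symmetric, both eigenvalues are real; they are the roots of det(λI − M) = λ² − (tr M) λ + det M.
tr M = -1 + 3 = 2.
det M = (-1)·3 − 0² = -3 − 0 = -3.
Characteristic polynomial: λ² − 2λ − 3 = 0.
Discriminant Δ = (tr M)² − 4·det M = 4 − (-12) = 16; √Δ = 4.000000.
λ = (tr M ± √Δ)/2 = (2 ± 4.000000)/2, giving (tr M − √Δ)/2 = -1.0000 and (tr M + √Δ)/2 = 3.0000.

Eigenvalues sorted in increasing order: [-1.0000, 3.0000].


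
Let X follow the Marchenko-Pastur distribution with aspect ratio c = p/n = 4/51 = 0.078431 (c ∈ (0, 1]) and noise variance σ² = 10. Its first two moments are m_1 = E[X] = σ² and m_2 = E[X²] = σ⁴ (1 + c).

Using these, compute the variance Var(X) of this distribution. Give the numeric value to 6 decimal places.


m_1 = E[X] = σ² = 10, so m_1² = 100.
m_2 = E[X²] = σ⁴ (1 + c) = 100 · (1 + 0.078431) = 100 · 1.078431 = 107.843137.
(Note m_2 − m_1² simplifies to c · σ⁴ = 0.078431 · 100.)

Var(X) = m_2 − m_1² = 107.843137 − 100 = 7.843137.


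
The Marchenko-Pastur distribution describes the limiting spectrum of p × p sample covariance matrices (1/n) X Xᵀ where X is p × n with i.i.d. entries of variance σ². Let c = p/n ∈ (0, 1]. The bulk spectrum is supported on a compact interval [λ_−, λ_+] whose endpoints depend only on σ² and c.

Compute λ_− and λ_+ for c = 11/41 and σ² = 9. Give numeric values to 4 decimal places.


c = 11/41 = 0.268293; √c = 0.517970.
λ_− = σ² (1 − √c)² = 9 · (1 − 0.517970)² = 9 · (0.482030)² = 2.091178.
λ_+ = σ² (1 + √c)² = 9 · (1 + 0.517970)² = 9 · (1.517970)² = 20.738090.

Rounded to 4 decimal places: λ_− ≈ 2.0912, λ_+ ≈ 20.7381.


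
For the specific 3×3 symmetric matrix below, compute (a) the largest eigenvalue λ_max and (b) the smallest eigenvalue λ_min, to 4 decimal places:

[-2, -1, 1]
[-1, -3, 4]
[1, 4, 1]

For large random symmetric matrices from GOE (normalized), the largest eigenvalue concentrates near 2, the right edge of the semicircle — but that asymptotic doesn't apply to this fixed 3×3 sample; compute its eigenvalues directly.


Since M is real symmetric, all three eigenvalues are real; they are the roots of det(λI − M) = λ³ − (tr M) λ² + s λ − det M, where s is the sum of the principal 2×2 minors.
tr M = -2 + (-3) + 1 = -4.
s = ((-2)·(-3) − (-1)²) + ((-2)·1 − 1²) + ((-3)·1 − 4²) = 5 + (-3) + (-19) = -17.
det M (expand along row 1) = (-2)·(-19) − (-1)·(-5) + 1·(-1) = 32.
Characteristic polynomial: λ³ + 4λ² − 17λ − 32 = 0.
Substitute λ = y + (tr M)/3 = y − 1.333333 to remove the quadratic term: y³ + p·y + q = 0 with p = s − (tr M)²/3 = -22.333333 and q = −2(tr M)³/27 + (tr M)·s/3 − det M = -4.592593.
Three real roots ⇒ use the trigonometric (Viète) form: r = 2√(−p/3) = 5.456902, φ = arccos(3q/(p·r)) = arccos(0.113052) = 1.457502 rad.
y_k = r·cos(φ/3 − 2πk/3) for k = 0, 1, 2 gives y = 4.825461, -0.206030, -4.619431.
λ_k = y_k − 1.333333 gives λ = 3.4921, -1.5394, -5.9528 (check: the sum is -4.0000 = tr M).

Hence λ_max = 3.4921 and λ_min = -5.9528.


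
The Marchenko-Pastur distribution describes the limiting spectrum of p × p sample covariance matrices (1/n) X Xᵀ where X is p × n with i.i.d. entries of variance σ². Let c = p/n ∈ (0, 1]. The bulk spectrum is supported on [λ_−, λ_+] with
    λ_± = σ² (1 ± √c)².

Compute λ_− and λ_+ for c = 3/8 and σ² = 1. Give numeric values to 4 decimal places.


c = 3/8 = 0.375000; √c = 0.612372.
λ_− = σ² (1 − √c)² = 1 · (1 − 0.612372)² = 1 · (0.387628)² = 0.150255.
λ_+ = σ² (1 + √c)² = 1 · (1 + 0.612372)² = 1 · (1.612372)² = 2.599745.

Rounded to 4 decimal places: λ_− ≈ 0.1503, λ_+ ≈ 2.5997.


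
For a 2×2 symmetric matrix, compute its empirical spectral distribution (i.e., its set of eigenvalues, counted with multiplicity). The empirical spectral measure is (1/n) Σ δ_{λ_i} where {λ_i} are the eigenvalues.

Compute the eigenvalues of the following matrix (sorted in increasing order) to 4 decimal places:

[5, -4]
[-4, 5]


Since M is real symmetric, both eigenvalues are real; they are the roots of det(λI − M) = λ² − (tr M) λ + det M.
tr M = 5 + 5 = 10.
det M = 5·5 − (-4)² = 25 − 16 = 9.
Characteristic polynomial: λ² − 10λ + 9 = 0.
Discriminant Δ = (tr M)² − 4·det M = 100 − 36 = 64; √Δ = 8.000000.
λ = (tr M ± √Δ)/2 = (10 ± 8.000000)/2, giving (tr M − √Δ)/2 = 1.0000 and (tr M + √Δ)/2 = 9.0000.

Eigenvalues sorted in increasing order: [1.0000, 9.0000].


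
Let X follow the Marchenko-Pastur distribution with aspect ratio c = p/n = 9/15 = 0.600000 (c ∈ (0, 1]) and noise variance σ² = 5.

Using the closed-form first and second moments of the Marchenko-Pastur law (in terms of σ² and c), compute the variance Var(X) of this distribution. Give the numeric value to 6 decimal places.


Recall the MP moments m_1 = E[X] = σ² and m_2 = E[X²] = σ⁴ (1 + c).
m_1 = E[X] = σ² = 5, so m_1² = 25.
m_2 = E[X²] = σ⁴ (1 + c) = 25 · (1 + 0.600000) = 25 · 1.600000 = 40.000000.
(Note m_2 − m_1² simplifies to c · σ⁴ = 0.600000 · 25.)

Var(X) = m_2 − m_1² = 40.000000 − 25 = 15.000000.


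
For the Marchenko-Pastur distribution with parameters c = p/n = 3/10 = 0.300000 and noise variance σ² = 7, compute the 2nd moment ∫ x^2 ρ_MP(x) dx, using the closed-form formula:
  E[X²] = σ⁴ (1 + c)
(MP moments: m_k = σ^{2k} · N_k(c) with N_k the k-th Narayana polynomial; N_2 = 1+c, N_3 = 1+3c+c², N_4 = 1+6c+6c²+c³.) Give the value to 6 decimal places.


E[X²] = σ⁴ (1 + c) (second MP moment). With σ² = 7 (so σ⁴ = 49) and c = 3/10 = 0.300000: E[X²] = 49 · (1 + 0.300000) = 49 · 1.300000.

So E[X^2] = 63.700000.


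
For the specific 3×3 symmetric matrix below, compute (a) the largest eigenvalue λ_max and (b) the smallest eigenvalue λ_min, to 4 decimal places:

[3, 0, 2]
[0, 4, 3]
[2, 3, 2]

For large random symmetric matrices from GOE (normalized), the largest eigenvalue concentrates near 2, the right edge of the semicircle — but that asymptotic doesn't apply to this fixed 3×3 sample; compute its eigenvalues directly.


Since M is real symmetric, all three eigenvalues are real; they are the roots of det(λI − M) = λ³ − (tr M) λ² + s λ − det M, where s is the sum of the principal 2×2 minors.
tr M = 3 + 4 + 2 = 9.
s = (3·4 − 0²) + (3·2 − 2²) + (4·2 − 3²) = 12 + 2 + (-1) = 13.
det M (expand along row 1) = 3·(-1) − 0·(-6) + 2·(-8) = -19.
Characteristic polynomial: λ³ − 9λ² + 13λ + 19 = 0.
Substitute λ = y + (tr M)/3 = y + 3.000000 to remove the quadratic term: y³ + p·y + q = 0 with p = s − (tr M)²/3 = -14.000000 and q = −2(tr M)³/27 + (tr M)·s/3 − det M = 4.000000.
Three real roots ⇒ use the trigonometric (Viète) form: r = 2√(−p/3) = 4.320494, φ = arccos(3q/(p·r)) = arccos(-0.198390) = 1.770511 rad.
y_k = r·cos(φ/3 − 2πk/3) for k = 0, 1, 2 gives y = 3.589664, 0.287410, -3.877074.
λ_k = y_k + 3.000000 gives λ = 6.5897, 3.2874, -0.8771 (check: the sum is 9.0000 = tr M).

Hence λ_max = 6.5897 and λ_min = -0.8771.


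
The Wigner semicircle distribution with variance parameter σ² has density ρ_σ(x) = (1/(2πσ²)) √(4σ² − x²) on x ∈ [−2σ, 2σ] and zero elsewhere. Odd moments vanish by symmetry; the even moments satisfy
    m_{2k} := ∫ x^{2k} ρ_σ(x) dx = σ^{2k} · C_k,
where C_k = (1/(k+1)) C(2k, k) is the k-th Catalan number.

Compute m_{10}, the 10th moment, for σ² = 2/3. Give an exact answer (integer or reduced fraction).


By the scaled semicircle moment identity, m_{2k} = σ^{2k} · C_k with k = 5.
C_5 = (1/(k+1)) · C(2k, k) = (1/6) · C(10, 5) = (1/6) · 252 = 42.
σ^{2k} = (σ²)^k = (2/3)^5 = 32/243.

Therefore m_{10} = σ^{10} · C_5 = (32/243) · 42 = 448/81.


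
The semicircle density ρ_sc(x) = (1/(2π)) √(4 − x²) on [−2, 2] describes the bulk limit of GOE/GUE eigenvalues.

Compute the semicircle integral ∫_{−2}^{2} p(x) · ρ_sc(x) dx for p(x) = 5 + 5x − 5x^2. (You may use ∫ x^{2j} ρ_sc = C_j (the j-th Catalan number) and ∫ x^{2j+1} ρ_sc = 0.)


Write p(x) = Σ a_i x^i, split into monomials and integrate each against ρ_sc separately.
Using ∫ x^{2j} ρ_sc = C_j = (1/(j+1)) C(2j, j) (Catalan numbers) and ∫ x^{2j+1} ρ_sc = 0 (odd monomials vanish by symmetry):
  i = 0 (even): a_0 · C_{0} = 5 · 1 = 5
  i = 1 (odd): ∫ x^1 ρ_sc = 0 (vanishes)
  i = 2 (even): a_2 · C_{1} = -5 · 1 = -5

Summing the contributions: ∫_{−2}^{2} p(x) ρ_sc(x) dx = 5 + (-5) = 0.


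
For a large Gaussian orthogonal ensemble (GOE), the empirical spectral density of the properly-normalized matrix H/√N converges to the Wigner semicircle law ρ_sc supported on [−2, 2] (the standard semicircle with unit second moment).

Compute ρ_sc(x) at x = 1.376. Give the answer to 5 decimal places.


ρ_sc(x) = (1/(2π)) √(4 − x²). With x = 1.376:
  4 − x² = 4 − (1.376)² = 4 − 1.893376 = 2.106624.
  √(4 − x²) = 1.451421.
  1/(2π) = 0.159155.
  ρ_sc(1.376) = 0.159155 · 1.451421 = 0.231001.

Rounded to 5 decimal places: ρ_sc(1.376) ≈ 0.23100.


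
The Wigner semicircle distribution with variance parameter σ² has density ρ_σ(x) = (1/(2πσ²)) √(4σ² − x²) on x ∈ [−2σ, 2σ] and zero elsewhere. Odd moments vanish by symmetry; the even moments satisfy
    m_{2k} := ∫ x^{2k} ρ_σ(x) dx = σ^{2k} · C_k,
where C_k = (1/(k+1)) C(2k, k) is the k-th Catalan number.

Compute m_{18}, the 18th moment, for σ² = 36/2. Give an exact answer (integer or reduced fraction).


By the scaled semicircle moment identity, m_{2k} = σ^{2k} · C_k with k = 9.
C_9 = (1/(k+1)) · C(2k, k) = (1/10) · C(18, 9) = (1/10) · 48620 = 4862.
σ^{2k} = (σ²)^k = (36/2)^9 = 198359290368.

Therefore m_{18} = σ^{18} · C_9 = 198359290368 · 4862 = 964422869769216.


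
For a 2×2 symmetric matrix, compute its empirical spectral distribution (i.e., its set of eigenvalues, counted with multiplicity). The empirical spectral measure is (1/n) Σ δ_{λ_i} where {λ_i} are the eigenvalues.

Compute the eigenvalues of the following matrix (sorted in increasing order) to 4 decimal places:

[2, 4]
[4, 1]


Since M is real symmetric, both eigenvalues are real; they are the roots of det(λI − M) = λ² − (tr M) λ + det M.
tr M = 2 + 1 = 3.
det M = 2·1 − 4² = 2 − 16 = -14.
Characteristic polynomial: λ² − 3λ − 14 = 0.
Discriminant Δ = (tr M)² − 4·det M = 9 − (-56) = 65; √Δ = 8.062258.
λ = (tr M ± √Δ)/2 = (3 ± 8.062258)/2, giving (tr M − √Δ)/2 = -2.5311 and (tr M + √Δ)/2 = 5.5311.

Eigenvalues sorted in increasing order: [-2.5311, 5.5311].


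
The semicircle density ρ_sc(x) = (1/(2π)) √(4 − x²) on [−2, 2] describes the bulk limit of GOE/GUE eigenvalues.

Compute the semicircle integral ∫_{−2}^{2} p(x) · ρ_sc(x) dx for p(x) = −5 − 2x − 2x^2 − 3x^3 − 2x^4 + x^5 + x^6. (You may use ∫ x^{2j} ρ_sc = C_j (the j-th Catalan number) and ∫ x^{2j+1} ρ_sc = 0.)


Write p(x) = Σ a_i x^i, split into monomials and integrate each against ρ_sc separately.
Using ∫ x^{2j} ρ_sc = C_j = (1/(j+1)) C(2j, j) (Catalan numbers) and ∫ x^{2j+1} ρ_sc = 0 (odd monomials vanish by symmetry):
  i = 0 (even): a_0 · C_{0} = -5 · 1 = -5
  i = 1 (odd): ∫ x^1 ρ_sc = 0 (vanishes)
  i = 2 (even): a_2 · C_{1} = -2 · 1 = -2
  i = 3 (odd): ∫ x^3 ρ_sc = 0 (vanishes)
  i = 4 (even): a_4 · C_{2} = -2 · 2 = -4
  i = 5 (odd): ∫ x^5 ρ_sc = 0 (vanishes)
  i = 6 (even): a_6 · C_{3} = 1 · 5 = 5

Summing the contributions: ∫_{−2}^{2} p(x) ρ_sc(x) dx = (-5) + (-2) + (-4) + 5 = -6.


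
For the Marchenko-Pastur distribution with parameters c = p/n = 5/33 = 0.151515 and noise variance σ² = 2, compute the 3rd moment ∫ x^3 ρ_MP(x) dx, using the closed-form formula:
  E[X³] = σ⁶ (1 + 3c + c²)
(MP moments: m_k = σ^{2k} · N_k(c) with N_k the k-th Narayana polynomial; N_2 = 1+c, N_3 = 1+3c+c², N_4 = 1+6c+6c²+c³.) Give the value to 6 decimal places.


E[X³] = σ⁶ (1 + 3c + c²) (third MP moment). With σ² = 2 (so σ⁶ = 8) and c = 5/33 = 0.151515: E[X³] = 8 · (1 + 3·0.151515 + (0.151515)²) = 8 · 1.477502.

So E[X^3] = 11.820018.


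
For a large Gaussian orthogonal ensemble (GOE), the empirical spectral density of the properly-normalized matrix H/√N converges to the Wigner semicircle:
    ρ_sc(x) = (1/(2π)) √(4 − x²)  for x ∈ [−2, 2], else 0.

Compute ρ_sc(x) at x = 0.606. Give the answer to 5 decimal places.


ρ_sc(x) = (1/(2π)) √(4 − x²). With x = 0.606:
  4 − x² = 4 − (0.606)² = 4 − 0.367236 = 3.632764.
  √(4 − x²) = 1.905981.
  1/(2π) = 0.159155.
  ρ_sc(0.606) = 0.159155 · 1.905981 = 0.303346.

Rounded to 5 decimal places: ρ_sc(0.606) ≈ 0.30335.


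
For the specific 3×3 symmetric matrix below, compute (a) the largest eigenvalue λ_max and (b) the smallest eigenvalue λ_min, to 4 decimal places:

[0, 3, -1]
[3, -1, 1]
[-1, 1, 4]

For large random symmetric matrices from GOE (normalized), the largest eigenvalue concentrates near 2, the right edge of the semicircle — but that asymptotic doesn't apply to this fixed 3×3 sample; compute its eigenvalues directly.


Since M is real symmetric, all three eigenvalues are real; they are the roots of det(λI − M) = λ³ − (tr M) λ² + s λ − det M, where s is the sum of the principal 2×2 minors.
tr M = 0 + (-1) + 4 = 3.
s = (0·(-1) − 3²) + (0·4 − (-1)²) + ((-1)·4 − 1²) = -9 + (-1) + (-5) = -15.
det M (expand along row 1) = 0·(-5) − 3·13 + (-1)·2 = -41.
Characteristic polynomial: λ³ − 3λ² − 15λ + 41 = 0.
Substitute λ = y + (tr M)/3 = y + 1.000000 to remove the quadratic term: y³ + p·y + q = 0 with p = s − (tr M)²/3 = -18.000000 and q = −2(tr M)³/27 + (tr M)·s/3 − det M = 24.000000.
Three real roots ⇒ use the trigonometric (Viète) form: r = 2√(−p/3) = 4.898979, φ = arccos(3q/(p·r)) = arccos(-0.816497) = 2.526113 rad.
y_k = r·cos(φ/3 − 2πk/3) for k = 0, 1, 2 gives y = 3.262447, 1.533794, -4.796240.
λ_k = y_k + 1.000000 gives λ = 4.2624, 2.5338, -3.7962 (check: the sum is 3.0000 = tr M).

Hence λ_max = 4.2624 and λ_min = -3.7962.


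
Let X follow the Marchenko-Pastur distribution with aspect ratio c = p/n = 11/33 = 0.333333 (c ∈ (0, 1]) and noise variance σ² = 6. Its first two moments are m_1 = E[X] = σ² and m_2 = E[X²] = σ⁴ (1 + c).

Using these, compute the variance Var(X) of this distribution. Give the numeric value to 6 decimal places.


m_1 = E[X] = σ² = 6, so m_1² = 36.
m_2 = E[X²] = σ⁴ (1 + c) = 36 · (1 + 0.333333) = 36 · 1.333333 = 48.000000.
(Note m_2 − m_1² simplifies to c · σ⁴ = 0.333333 · 36.)

Var(X) = m_2 − m_1² = 48.000000 − 36 = 12.000000.


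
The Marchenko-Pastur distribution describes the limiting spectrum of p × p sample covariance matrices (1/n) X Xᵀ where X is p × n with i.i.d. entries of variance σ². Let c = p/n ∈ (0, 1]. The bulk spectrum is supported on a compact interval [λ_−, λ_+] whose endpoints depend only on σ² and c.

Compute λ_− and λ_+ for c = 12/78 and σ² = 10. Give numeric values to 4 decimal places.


c = 12/78 = 0.153846; √c = 0.392232.
λ_− = σ² (1 − √c)² = 10 · (1 − 0.392232)² = 10 · (0.607768)² = 3.693816.
λ_+ = σ² (1 + √c)² = 10 · (1 + 0.392232)² = 10 · (1.392232)² = 19.383107.

Rounded to 4 decimal places: λ_− ≈ 3.6938, λ_+ ≈ 19.3831.


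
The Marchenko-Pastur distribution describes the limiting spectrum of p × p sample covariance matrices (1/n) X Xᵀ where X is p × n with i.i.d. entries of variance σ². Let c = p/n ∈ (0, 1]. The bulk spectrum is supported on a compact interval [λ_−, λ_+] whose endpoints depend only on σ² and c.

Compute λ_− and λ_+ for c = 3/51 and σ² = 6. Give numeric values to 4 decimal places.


c = 3/51 = 0.058824; √c = 0.242536.
λ_− = σ² (1 − √c)² = 6 · (1 − 0.242536)² = 6 · (0.757464)² = 3.442514.
λ_+ = σ² (1 + √c)² = 6 · (1 + 0.242536)² = 6 · (1.242536)² = 9.263369.

Rounded to 4 decimal places: λ_− ≈ 3.4425, λ_+ ≈ 9.2634.


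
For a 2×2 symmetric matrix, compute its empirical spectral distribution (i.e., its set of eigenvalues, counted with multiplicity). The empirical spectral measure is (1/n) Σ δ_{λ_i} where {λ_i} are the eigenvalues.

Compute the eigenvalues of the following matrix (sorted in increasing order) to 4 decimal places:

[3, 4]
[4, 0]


Since M is real symmetric, both eigenvalues are real; they are the roots of det(λI − M) = λ² − (tr M) λ + det M.
tr M = 3 + 0 = 3.
det M = 3·0 − 4² = 0 − 16 = -16.
Characteristic polynomial: λ² − 3λ − 16 = 0.
Discriminant Δ = (tr M)² − 4·det M = 9 − (-64) = 73; √Δ = 8.544004.
λ = (tr M ± √Δ)/2 = (3 ± 8.544004)/2, giving (tr M − √Δ)/2 = -2.7720 and (tr M + √Δ)/2 = 5.7720.

Eigenvalues sorted in increasing order: [-2.7720, 5.7720].


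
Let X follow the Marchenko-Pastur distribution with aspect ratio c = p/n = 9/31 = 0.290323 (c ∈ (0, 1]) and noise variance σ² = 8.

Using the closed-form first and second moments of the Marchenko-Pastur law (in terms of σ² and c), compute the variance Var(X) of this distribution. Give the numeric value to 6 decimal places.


Recall the MP moments m_1 = E[X] = σ² and m_2 = E[X²] = σ⁴ (1 + c).
m_1 = E[X] = σ² = 8, so m_1² = 64.
m_2 = E[X²] = σ⁴ (1 + c) = 64 · (1 + 0.290323) = 64 · 1.290323 = 82.580645.
(Note m_2 − m_1² simplifies to c · σ⁴ = 0.290323 · 64.)

Var(X) = m_2 − m_1² = 82.580645 − 64 = 18.580645.


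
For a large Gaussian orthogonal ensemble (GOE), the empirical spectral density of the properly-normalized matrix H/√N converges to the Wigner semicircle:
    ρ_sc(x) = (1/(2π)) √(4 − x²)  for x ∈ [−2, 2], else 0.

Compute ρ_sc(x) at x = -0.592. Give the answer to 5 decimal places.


ρ_sc(x) = (1/(2π)) √(4 − x²). With x = -0.592:
  4 − x² = 4 − (-0.592)² = 4 − 0.350464 = 3.649536.
  √(4 − x²) = 1.910376.
  1/(2π) = 0.159155.
  ρ_sc(-0.592) = 0.159155 · 1.910376 = 0.304046.

Rounded to 5 decimal places: ρ_sc(-0.592) ≈ 0.30405.


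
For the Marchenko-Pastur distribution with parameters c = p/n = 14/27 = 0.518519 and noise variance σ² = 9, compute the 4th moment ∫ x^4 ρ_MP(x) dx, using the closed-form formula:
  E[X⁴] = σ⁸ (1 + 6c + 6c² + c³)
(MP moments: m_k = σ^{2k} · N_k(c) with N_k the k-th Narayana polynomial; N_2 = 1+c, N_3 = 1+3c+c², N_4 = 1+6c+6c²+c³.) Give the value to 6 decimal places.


E[X⁴] = σ⁸ (1 + 6c + 6c² + c³) (fourth MP moment). With σ² = 9 (so σ⁸ = 6561) and c = 14/27 = 0.518519: E[X⁴] = 6561 · (1 + 6·0.518519 + 6·(0.518519)² + (0.518519)³) = 6561 · 5.863689.

So E[X^4] = 38471.666667.


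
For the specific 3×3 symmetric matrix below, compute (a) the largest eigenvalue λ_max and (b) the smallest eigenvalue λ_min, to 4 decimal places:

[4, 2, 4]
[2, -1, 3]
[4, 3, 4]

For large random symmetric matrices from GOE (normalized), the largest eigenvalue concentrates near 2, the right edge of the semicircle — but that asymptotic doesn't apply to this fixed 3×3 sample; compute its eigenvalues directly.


Since M is real symmetric, all three eigenvalues are real; they are the roots of det(λI − M) = λ³ − (tr M) λ² + s λ − det M, where s is the sum of the principal 2×2 minors.
tr M = 4 + (-1) + 4 = 7.
s = (4·(-1) − 2²) + (4·4 − 4²) + ((-1)·4 − 3²) = -8 + 0 + (-13) = -21.
det M (expand along row 1) = 4·(-13) − 2·(-4) + 4·10 = -4.
Characteristic polynomial: λ³ − 7λ² − 21λ + 4 = 0.
Substitute λ = y + (tr M)/3 = y + 2.333333 to remove the quadratic term: y³ + p·y + q = 0 with p = s − (tr M)²/3 = -37.333333 and q = −2(tr M)³/27 + (tr M)·s/3 − det M = -70.407407.
Three real roots ⇒ use the trigonometric (Viète) form: r = 2√(−p/3) = 7.055337, φ = arccos(3q/(p·r)) = arccos(0.801909) = 0.640313 rad.
y_k = r·cos(φ/3 − 2πk/3) for k = 0, 1, 2 gives y = 6.895241, -2.153375, -4.741866.
λ_k = y_k + 2.333333 gives λ = 9.2286, 0.1800, -2.4085 (check: the sum is 7.0000 = tr M).

Hence λ_max = 9.2286 and λ_min = -2.4085.


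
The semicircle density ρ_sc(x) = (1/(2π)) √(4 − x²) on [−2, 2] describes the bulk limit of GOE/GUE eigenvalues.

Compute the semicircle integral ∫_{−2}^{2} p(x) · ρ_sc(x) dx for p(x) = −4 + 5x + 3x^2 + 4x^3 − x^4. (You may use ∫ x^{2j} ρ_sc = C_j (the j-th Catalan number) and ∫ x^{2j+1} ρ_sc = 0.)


Write p(x) = Σ a_i x^i, split into monomials and integrate each against ρ_sc separately.
Using ∫ x^{2j} ρ_sc = C_j = (1/(j+1)) C(2j, j) (Catalan numbers) and ∫ x^{2j+1} ρ_sc = 0 (odd monomials vanish by symmetry):
  i = 0 (even): a_0 · C_{0} = -4 · 1 = -4
  i = 1 (odd): ∫ x^1 ρ_sc = 0 (vanishes)
  i = 2 (even): a_2 · C_{1} = 3 · 1 = 3
  i = 3 (odd): ∫ x^3 ρ_sc = 0 (vanishes)
  i = 4 (even): a_4 · C_{2} = -1 · 2 = -2

Summing the contributions: ∫_{−2}^{2} p(x) ρ_sc(x) dx = (-4) + 3 + (-2) = -3.


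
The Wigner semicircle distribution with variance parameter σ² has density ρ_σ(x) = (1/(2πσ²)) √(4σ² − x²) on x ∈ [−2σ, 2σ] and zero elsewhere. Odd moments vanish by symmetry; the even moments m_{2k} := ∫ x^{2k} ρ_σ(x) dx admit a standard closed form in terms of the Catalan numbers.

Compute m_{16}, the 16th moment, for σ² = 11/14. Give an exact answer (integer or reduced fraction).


By the scaled semicircle moment identity, m_{2k} = σ^{2k} · C_k with k = 8.
C_8 = (1/(k+1)) · C(2k, k) = (1/9) · C(16, 8) = (1/9) · 12870 = 1430.
σ^{2k} = (σ²)^k = (11/14)^8 = 214358881/1475789056.

Therefore m_{16} = σ^{16} · C_8 = (214358881/1475789056) · 1430 = 153266599915/737894528.


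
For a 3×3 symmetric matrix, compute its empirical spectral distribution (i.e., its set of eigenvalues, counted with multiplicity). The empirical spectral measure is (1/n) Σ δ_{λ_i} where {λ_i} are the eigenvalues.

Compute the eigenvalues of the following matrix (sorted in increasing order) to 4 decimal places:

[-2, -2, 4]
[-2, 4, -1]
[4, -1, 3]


Since M is real symmetric, all three eigenvalues are real; they are the roots of det(λI − M) = λ³ − (tr M) λ² + s λ − det M, where s is the sum of the principal 2×2 minors.
tr M = -2 + 4 + 3 = 5.
s = ((-2)·4 − (-2)²) + ((-2)·3 − 4²) + (4·3 − (-1)²) = -12 + (-22) + 11 = -23.
det M (expand along row 1) = (-2)·11 − (-2)·(-2) + 4·(-14) = -82.
Characteristic polynomial: λ³ − 5λ² − 23λ + 82 = 0.
Substitute λ = y + (tr M)/3 = y + 1.666667 to remove the quadratic term: y³ + p·y + q = 0 with p = s − (tr M)²/3 = -31.333333 and q = −2(tr M)³/27 + (tr M)·s/3 − det M = 34.407407.
Three real roots ⇒ use the trigonometric (Viète) form: r = 2√(−p/3) = 6.463573, φ = arccos(3q/(p·r)) = arccos(-0.509676) = 2.105604 rad.
y_k = r·cos(φ/3 − 2πk/3) for k = 0, 1, 2 gives y = 4.935826, 1.146163, -6.081989.
λ_k = y_k + 1.666667 gives λ = 6.6025, 2.8128, -4.4153 (check: the sum is 5.0000 = tr M).

Eigenvalues sorted in increasing order: [-4.4153, 2.8128, 6.6025].


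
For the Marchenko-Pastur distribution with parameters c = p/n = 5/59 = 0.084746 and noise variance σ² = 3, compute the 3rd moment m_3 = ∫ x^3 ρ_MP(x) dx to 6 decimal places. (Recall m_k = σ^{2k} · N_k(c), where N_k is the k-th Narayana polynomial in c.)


E[X³] = σ⁶ (1 + 3c + c²) (third MP moment). With σ² = 3 (so σ⁶ = 27) and c = 5/59 = 0.084746: E[X³] = 27 · (1 + 3·0.084746 + (0.084746)²) = 27 · 1.261419.

So E[X^3] = 34.058317.


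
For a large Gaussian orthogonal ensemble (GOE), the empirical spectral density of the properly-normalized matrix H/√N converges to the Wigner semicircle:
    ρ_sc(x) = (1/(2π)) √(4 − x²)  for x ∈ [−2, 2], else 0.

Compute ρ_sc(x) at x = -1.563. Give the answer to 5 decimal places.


ρ_sc(x) = (1/(2π)) √(4 − x²). With x = -1.563:
  4 − x² = 4 − (-1.563)² = 4 − 2.442969 = 1.557031.
  √(4 − x²) = 1.247810.
  1/(2π) = 0.159155.
  ρ_sc(-1.563) = 0.159155 · 1.247810 = 0.198595.

Rounded to 5 decimal places: ρ_sc(-1.563) ≈ 0.19860.


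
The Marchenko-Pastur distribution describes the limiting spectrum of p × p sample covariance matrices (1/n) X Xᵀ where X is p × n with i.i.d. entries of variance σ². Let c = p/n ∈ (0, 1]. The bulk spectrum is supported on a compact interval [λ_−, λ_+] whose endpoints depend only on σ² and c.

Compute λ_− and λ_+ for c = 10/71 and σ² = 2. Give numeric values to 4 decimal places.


c = 10/71 = 0.140845; √c = 0.375293.
λ_− = σ² (1 − √c)² = 2 · (1 − 0.375293)² = 2 · (0.624707)² = 0.780517.
λ_+ = σ² (1 + √c)² = 2 · (1 + 0.375293)² = 2 · (1.375293)² = 3.782863.

Rounded to 4 decimal places: λ_− ≈ 0.7805, λ_+ ≈ 3.7829.


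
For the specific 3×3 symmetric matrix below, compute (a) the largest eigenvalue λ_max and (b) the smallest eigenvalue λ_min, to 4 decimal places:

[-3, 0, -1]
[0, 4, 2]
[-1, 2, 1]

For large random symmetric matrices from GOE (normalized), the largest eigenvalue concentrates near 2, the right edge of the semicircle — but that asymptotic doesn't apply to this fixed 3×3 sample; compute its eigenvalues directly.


Since M is real symmetric, all three eigenvalues are real; they are the roots of det(λI − M) = λ³ − (tr M) λ² + s λ − det M, where s is the sum of the principal 2×2 minors.
tr M = -3 + 4 + 1 = 2.
s = ((-3)·4 − 0²) + ((-3)·1 − (-1)²) + (4·1 − 2²) = -12 + (-4) + 0 = -16.
det M (expand along row 1) = (-3)·0 − 0·2 + (-1)·4 = -4.
Characteristic polynomial: λ³ − 2λ² − 16λ + 4 = 0.
Substitute λ = y + (tr M)/3 = y + 0.666667 to remove the quadratic term: y³ + p·y + q = 0 with p = s − (tr M)²/3 = -17.333333 and q = −2(tr M)³/27 + (tr M)·s/3 − det M = -7.259259.
Three real roots ⇒ use the trigonometric (Viète) form: r = 2√(−p/3) = 4.807402, φ = arccos(3q/(p·r)) = arccos(0.261349) = 1.306377 rad.
y_k = r·cos(φ/3 − 2πk/3) for k = 0, 1, 2 gives y = 4.358758, -0.423175, -3.935583.
λ_k = y_k + 0.666667 gives λ = 5.0254, 0.2435, -3.2689 (check: the sum is 2.0000 = tr M).

Hence λ_max = 5.0254 and λ_min = -3.2689.
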